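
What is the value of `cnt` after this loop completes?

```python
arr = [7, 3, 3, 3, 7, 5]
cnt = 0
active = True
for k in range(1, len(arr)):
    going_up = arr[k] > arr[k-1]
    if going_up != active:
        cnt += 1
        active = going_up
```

Count direction changes in [7, 3, 3, 3, 7, 5]
`cnt` takes the values: 0 → 1 → 2 → 3

Answer: 3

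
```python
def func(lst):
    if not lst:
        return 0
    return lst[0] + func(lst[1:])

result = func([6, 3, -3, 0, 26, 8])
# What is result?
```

6 + 3 + (-3) + 0 + 26 + 8 + 0 = 40

Answer: 40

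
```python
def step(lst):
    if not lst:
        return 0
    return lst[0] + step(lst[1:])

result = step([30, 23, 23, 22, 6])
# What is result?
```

30 + 23 + 23 + 22 + 6 + 0 = 104

Answer: 104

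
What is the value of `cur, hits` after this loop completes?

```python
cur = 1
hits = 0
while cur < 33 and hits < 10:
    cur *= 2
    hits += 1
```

Double until >= 33 or 10 iterations
`cur, hits` takes the values: (1, 0) → (2, 0) → (2, 1) → (4, 1) → (4, 2) → (8, 2) → (8, 3) → (16, 3) → (16, 4) → (32, 4) → (32, 5) → (64, 5) → (64, 6)

Answer: 64, 6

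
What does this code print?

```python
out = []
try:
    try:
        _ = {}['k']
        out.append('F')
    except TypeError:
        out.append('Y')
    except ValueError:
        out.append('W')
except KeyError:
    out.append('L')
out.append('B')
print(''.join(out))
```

Execution trace: 'L' (outer except KeyError) → 'B' (after the try/except). Output: LB

Answer: LB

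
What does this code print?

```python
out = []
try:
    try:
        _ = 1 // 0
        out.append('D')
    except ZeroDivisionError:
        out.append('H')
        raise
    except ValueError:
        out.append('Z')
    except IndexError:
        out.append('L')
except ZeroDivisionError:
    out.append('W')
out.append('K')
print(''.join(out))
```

Execution trace: 'H' (except ZeroDivisionError) → 'W' (outer except ZeroDivisionError) → 'K' (after the try/except). Output: HWK

Answer: HWK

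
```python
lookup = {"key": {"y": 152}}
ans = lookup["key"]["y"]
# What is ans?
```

Trace:
`lookup = {"key": {"y": 152}}` → lookup = {'key': {'y': 152}}
`ans = lookup["key"]["y"]` → ans = 152
So ans = 152

Answer: 152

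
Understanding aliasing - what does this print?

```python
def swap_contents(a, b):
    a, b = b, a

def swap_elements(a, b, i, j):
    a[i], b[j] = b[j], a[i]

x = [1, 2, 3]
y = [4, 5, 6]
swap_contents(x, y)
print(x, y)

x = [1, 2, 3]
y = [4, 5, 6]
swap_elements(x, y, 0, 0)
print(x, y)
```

Key concept: parameter rebinding vs mutation.
Step by step:
`x = [1, 2, 3]` → x = [1, 2, 3]
`y = [4, 5, 6]` → y = [4, 5, 6]
`swap_contents(x, y)` → no visible change to tracked variables
`print(x, y)` → prints [1, 2, 3] [4, 5, 6]
`x = [1, 2, 3]` → x = [1, 2, 3]
`y = [4, 5, 6]` → y = [4, 5, 6]
`swap_elements(x, y, 0, 0)` → x = [4, 2, 3]; y = [1, 5, 6]
`print(x, y)` → prints [4, 2, 3] [1, 5, 6]

Answer:
[1, 2, 3] [4, 5, 6]
[4, 2, 3] [1, 5, 6]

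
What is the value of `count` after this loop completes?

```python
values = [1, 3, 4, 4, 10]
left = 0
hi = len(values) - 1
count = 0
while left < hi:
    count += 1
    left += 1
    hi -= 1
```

Iterations until pointers meet (list length 5)
`count` takes the values: 0 → 1 → 2

Answer: 2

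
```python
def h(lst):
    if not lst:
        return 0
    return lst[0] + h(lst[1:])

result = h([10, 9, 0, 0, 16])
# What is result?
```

10 + 9 + 0 + 0 + 16 + 0 = 35

Answer: 35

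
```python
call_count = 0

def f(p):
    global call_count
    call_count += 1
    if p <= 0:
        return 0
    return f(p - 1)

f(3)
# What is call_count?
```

Linear recursion stepping by 1: 4 calls from p=3 down to ≤0.

Answer: 4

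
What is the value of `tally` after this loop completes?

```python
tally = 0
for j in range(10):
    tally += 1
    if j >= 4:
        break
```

Loop breaks when j reaches 4, tally is 5
`tally` takes the values: 0 → 1 → 2 → 3 → 4 → 5

Answer: 5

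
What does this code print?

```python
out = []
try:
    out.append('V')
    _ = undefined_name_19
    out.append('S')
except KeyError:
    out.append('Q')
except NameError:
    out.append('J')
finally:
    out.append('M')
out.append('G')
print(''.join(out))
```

Execution trace: 'V' (try body) → 'J' (except NameError) → 'M' (finally) → 'G' (after the try/except). Output: VJMG

Answer: VJMG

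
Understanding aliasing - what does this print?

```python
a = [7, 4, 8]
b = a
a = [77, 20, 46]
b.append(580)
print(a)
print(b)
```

Key concept: rebinding vs mutation: a is rebound to a new list, b still points at the original.
Step by step:
`a = [7, 4, 8]` → a = [7, 4, 8]
`b = a` → b = [7, 4, 8] (same object as a)
`a = [77, 20, 46]` → a = [77, 20, 46]
`b.append(580)` → b = [7, 4, 8, 580]
`print(a)` → prints [77, 20, 46]
`print(b)` → prints [7, 4, 8, 580]

Answer:
[77, 20, 46]
[7, 4, 8, 580]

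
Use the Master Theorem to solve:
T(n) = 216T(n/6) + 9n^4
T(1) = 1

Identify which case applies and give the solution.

a=216, b=6, f(n)=9n^4. log_6(216) = 3. Since c=4 > 3 and the regularity condition holds (216(n/6)^4 = (216/6^4)n^4 with 216/6^4 < 1), Case 3 applies: T(n) = Θ(f(n)) = O(n^4).

Answer: O(n^4) - Case 3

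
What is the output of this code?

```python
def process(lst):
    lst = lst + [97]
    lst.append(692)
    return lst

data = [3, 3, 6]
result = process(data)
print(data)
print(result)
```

Key concept: rebinding parameter vs mutation.
Step by step:
`data = [3, 3, 6]` → data = [3, 3, 6]
`result = process(data)` → result = [3, 3, 6, 97, 692]
`print(data)` → prints [3, 3, 6]
`print(result)` → prints [3, 3, 6, 97, 692]

Answer:
[3, 3, 6]
[3, 3, 6, 97, 692]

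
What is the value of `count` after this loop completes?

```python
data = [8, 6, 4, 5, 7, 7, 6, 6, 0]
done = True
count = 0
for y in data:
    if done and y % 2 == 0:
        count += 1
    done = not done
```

Count even values at even positions
`count` takes the values: 0 → 1 → 2 → 3 → 4

Answer: 4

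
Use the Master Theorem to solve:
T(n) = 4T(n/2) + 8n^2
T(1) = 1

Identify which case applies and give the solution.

a=4, b=2, f(n)=8n^2. log_2(4) = 2. Since c=2 = 2, Case 2 applies: T(n) = Θ(n^log_b(a) · log n) = O(n^2 log n).

Answer: O(n^2 log n) - Case 2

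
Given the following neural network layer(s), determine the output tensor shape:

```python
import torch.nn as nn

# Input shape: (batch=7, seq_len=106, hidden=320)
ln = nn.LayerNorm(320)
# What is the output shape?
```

Input: (7, 106, 320) -> Output: (7, 106, 320)

Answer: (7, 106, 320)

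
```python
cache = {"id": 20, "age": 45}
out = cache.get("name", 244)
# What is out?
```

Trace:
`cache = {"id": 20, "age": 45}` → cache = {'id': 20, 'age': 45}
`out = cache.get("name", 244)` → out = 244
So out = 244

Answer: 244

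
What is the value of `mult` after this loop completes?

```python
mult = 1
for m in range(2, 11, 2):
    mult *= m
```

Product of even numbers 2 to 10
`mult` takes the values: 1 → 2 → 8 → 48 → 384 → 3840

Answer: 3840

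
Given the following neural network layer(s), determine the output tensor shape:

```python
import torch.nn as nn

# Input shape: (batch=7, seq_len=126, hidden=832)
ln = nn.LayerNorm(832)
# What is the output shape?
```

Input: (7, 126, 832) -> Output: (7, 126, 832)

Answer: (7, 126, 832)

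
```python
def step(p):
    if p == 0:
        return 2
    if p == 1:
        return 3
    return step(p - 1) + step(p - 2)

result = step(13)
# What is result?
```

Build up from base cases: step(0)=2, step(1)=3, step(2)=5, step(3)=8, step(4)=13, step(5)=21, step(6)=34, ..., step(13)=987

Answer: 987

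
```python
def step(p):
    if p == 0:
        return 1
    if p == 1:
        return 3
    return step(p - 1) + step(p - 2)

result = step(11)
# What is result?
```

Build up from base cases: step(0)=1, step(1)=3, step(2)=4, step(3)=7, step(4)=11, step(5)=18, step(6)=29, ..., step(11)=322

Answer: 322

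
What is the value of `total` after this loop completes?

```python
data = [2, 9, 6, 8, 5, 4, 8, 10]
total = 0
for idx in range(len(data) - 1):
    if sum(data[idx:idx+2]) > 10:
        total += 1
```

Count windows with sum > 10
`total` takes the values: 0 → 1 → 2 → 3 → 4 → 5 → 6

Answer: 6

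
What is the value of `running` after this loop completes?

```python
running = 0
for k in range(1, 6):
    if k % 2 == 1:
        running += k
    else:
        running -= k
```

Add odd, subtract even
`running` takes the values: 0 → 1 → -1 → 2 → -2 → 3

Answer: 3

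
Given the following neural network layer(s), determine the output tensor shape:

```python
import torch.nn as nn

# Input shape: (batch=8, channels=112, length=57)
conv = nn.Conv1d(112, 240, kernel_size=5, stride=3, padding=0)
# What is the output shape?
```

Input: (8, 112, 57) -> Output: (8, 240, 18)

Answer: (8, 240, 18)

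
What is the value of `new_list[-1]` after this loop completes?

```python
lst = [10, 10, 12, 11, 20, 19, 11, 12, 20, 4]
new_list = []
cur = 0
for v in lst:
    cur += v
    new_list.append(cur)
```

Cumulative sum ends at 129
`new_list` takes the values: [] → [10] → [10, 20] → [10, 20, 32] → [10, 20, 32, 43] → [10, 20, 32, 43, 63] → [10, 20, 32, 43, 63, 82] → [10, 20, 32, 43, 63, 82, 93] → [10, 20, 32, 43, 63, 82, 93, 105] → [10, 20, 32, 43, 63, 82, 93, 105, 125] → [10, 20, 32, 43, 63, 82, 93, 105, 125, 129]
So `new_list[-1]` = 129

Answer: 129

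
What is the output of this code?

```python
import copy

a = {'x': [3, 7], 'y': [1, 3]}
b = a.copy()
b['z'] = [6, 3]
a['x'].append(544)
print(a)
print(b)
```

Key concept: shallow copy of dict with mutable values.
Step by step:
`a = {'x': [3, 7], 'y': [1, 3]}` → a = {'x': [3, 7], 'y': [1, 3]}
`b = a.copy()` → b = {'x': [3, 7], 'y': [1, 3]}
`b['z'] = [6, 3]` → b = {'x': [3, 7], 'y': [1, 3], 'z': [6, 3]}
`a['x'].append(544)` → a = {'x': [3, 7, 544], 'y': [1, 3]}; b = {'x': [3, 7, 544], 'y': [1, 3], 'z': [6, 3]}
`print(a)` → prints {'x': [3, 7, 544], 'y': [1, 3]}
`print(b)` → prints {'x': [3, 7, 544], 'y': [1, 3], 'z': [6, 3]}

Answer:
{'x': [3, 7, 544], 'y': [1, 3]}
{'x': [3, 7, 544], 'y': [1, 3], 'z': [6, 3]}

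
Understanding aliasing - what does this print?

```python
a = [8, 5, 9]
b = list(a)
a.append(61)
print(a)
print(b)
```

Key concept: list() constructor creates copy.
Step by step:
`a = [8, 5, 9]` → a = [8, 5, 9]
`b = list(a)` → b = [8, 5, 9]
`a.append(61)` → a = [8, 5, 9, 61]
`print(a)` → prints [8, 5, 9, 61]
`print(b)` → prints [8, 5, 9]

Answer:
[8, 5, 9, 61]
[8, 5, 9]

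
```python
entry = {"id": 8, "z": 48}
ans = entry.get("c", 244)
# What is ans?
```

Trace:
`entry = {"id": 8, "z": 48}` → entry = {'id': 8, 'z': 48}
`ans = entry.get("c", 244)` → ans = 244
So ans = 244

Answer: 244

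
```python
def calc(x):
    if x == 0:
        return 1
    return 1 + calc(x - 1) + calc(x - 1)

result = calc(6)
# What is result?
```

calc(x) = 1 + 2·calc(x-1), calc(0)=1. Closed form: (1+1)·2^6 - 1 = 127.

Answer: 127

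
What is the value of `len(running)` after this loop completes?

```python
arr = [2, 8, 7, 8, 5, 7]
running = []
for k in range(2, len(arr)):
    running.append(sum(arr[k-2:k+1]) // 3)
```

Number of 3-element averages
`running` takes the values: [] → [5] → [5, 7] → [5, 7, 6] → [5, 7, 6, 6]
So `len(running)` = 4

Answer: 4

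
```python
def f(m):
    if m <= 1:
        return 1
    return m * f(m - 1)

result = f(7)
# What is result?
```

f(7) = 7 * 6 * 5 * 4 * 3 * 2 * 1 = 5040

Answer: 5040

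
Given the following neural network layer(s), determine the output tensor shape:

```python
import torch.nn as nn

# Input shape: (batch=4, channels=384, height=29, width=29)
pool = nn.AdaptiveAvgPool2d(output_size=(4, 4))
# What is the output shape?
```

Input: (4, 384, 29, 29) -> Output: (4, 384, 4, 4)

Answer: (4, 384, 4, 4)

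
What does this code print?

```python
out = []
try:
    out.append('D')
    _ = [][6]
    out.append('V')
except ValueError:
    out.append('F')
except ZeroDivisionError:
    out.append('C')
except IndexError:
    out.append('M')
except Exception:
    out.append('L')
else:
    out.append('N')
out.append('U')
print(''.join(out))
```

Execution trace: 'D' (try body) → 'M' (except IndexError) → 'U' (after the try/except). Output: DMU

Answer: DMU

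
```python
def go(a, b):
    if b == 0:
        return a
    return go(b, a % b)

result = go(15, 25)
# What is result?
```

go(15, 25) -> go(25, 15) -> go(15, 10) -> go(10, 5) -> go(5, 0) -> 5

Answer: 5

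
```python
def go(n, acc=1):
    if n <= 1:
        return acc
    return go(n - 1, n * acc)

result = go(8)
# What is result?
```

Accumulator trace (n, acc): (8, 1) -> (7, 8) -> (6, 56) -> (5, 336) -> (4, 1680) -> (3, 6720) -> (2, 20160) -> (1, 40320) -> return 40320

Answer: 40320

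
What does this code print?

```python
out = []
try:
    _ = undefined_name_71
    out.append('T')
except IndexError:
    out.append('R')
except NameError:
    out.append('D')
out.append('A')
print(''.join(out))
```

Execution trace: 'D' (except NameError) → 'A' (after the try/except). Output: DA

Answer: DA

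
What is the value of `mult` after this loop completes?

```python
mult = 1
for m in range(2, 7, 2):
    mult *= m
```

Product of even numbers 2 to 6
`mult` takes the values: 1 → 2 → 8 → 48

Answer: 48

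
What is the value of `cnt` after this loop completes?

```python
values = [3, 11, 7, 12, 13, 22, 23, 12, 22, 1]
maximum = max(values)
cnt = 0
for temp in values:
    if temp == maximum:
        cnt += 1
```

Count of max value 23 in [3, 11, 7, 12, 13, 22, 23, 12, 22, 1]
`cnt` takes the values: 0 → 1

Answer: 1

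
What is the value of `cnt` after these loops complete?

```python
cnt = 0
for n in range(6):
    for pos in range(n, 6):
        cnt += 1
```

Upper triangle: 6 + 5 + ... + 1
`cnt` takes the values: 0 → 1 → 2 → 3 → 4 → 5 → 6 → 7 → 8 → 9 → 10 → 11 → 12 → 13 → 14 → 15 → 16 → 17 → 18 → 19 → 20 → 21

Answer: 21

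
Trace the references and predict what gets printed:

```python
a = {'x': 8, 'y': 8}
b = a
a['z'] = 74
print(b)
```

Key concept: dict aliasing.
Step by step:
`a = {'x': 8, 'y': 8}` → a = {'x': 8, 'y': 8}
`b = a` → b = {'x': 8, 'y': 8} (same object as a)
`a['z'] = 74` → a = {'x': 8, 'y': 8, 'z': 74} (same object as b); b = {'x': 8, 'y': 8, 'z': 74} (same object as a)
`print(b)` → prints {'x': 8, 'y': 8, 'z': 74}

Answer: {'x': 8, 'y': 8, 'z': 74}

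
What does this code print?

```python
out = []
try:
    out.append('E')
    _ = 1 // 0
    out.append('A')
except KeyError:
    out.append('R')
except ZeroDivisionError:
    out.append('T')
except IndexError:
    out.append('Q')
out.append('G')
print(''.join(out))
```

Execution trace: 'E' (try body) → 'T' (except ZeroDivisionError) → 'G' (after the try/except). Output: ETG

Answer: ETG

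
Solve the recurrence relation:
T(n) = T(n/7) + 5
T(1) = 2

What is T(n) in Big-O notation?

Each step divides n by 7 and adds 5. After log_7(n) steps we reach T(1)=2. So T(n) = 5·log_7(n) + 2 = O(log n).

Answer: O(log n)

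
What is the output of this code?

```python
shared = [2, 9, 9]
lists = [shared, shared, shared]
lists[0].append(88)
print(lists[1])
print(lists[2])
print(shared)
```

Key concept: list of same reference.
Step by step:
`shared = [2, 9, 9]` → shared = [2, 9, 9]
`lists = [shared, shared, shared]` → lists = [[2, 9, 9], [2, 9, 9], [2, 9, 9]]
`lists[0].append(88)` → shared = [2, 9, 9, 88]; lists = [[2, 9, 9, 88], [2, 9, 9, 88], [2, 9, 9, 88]]
`print(lists[1])` → prints [2, 9, 9, 88]
`print(lists[2])` → prints [2, 9, 9, 88]
`print(shared)` → prints [2, 9, 9, 88]

Answer:
[2, 9, 9, 88]
[2, 9, 9, 88]
[2, 9, 9, 88]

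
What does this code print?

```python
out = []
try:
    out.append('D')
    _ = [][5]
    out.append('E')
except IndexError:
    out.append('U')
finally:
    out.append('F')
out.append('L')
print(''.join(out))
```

Execution trace: 'D' (try body) → 'U' (except IndexError) → 'F' (finally) → 'L' (after the try/except). Output: DUFL

Answer: DUFL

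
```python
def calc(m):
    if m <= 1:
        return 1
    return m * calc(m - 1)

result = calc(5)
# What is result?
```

calc(5) = 5 * 4 * 3 * 2 * 1 = 120

Answer: 120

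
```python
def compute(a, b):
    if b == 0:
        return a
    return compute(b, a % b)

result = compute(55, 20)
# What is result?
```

compute(55, 20) -> compute(20, 15) -> compute(15, 5) -> compute(5, 0) -> 5

Answer: 5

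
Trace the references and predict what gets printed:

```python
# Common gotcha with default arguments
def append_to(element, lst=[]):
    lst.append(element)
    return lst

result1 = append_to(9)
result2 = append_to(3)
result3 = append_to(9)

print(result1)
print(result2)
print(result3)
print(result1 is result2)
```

Key concept: mutable default argument gotcha.
Step by step:
`result1 = append_to(9)` → result1 = [9]
`result2 = append_to(3)` → result1 = [9, 3] (same object as result2); result2 = [9, 3] (same object as result1)
`result3 = append_to(9)` → result1 = [9, 3, 9] (same object as result2, result3); result2 = [9, 3, 9] (same object as result1, result3); result3 = [9, 3, 9] (same object as result1, result2)
`print(result1)` → prints [9, 3, 9]
`print(result2)` → prints [9, 3, 9]
`print(result3)` → prints [9, 3, 9]
`print(result1 is result2)` → prints True

Answer:
[9, 3, 9]
[9, 3, 9]
[9, 3, 9]
True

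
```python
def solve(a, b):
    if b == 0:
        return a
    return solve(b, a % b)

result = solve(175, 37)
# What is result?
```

solve(175, 37) -> solve(37, 27) -> solve(27, 10) -> solve(10, 7) -> solve(7, 3) -> solve(3, 1) -> solve(1, 0) -> 1

Answer: 1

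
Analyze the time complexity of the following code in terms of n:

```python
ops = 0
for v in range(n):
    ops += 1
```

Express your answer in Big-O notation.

Each loop level contributes: n. Multiplying the contributions gives O(n).

Answer: O(n)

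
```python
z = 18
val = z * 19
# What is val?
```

Trace:
`z = 18` → z = 18
`val = z * 19` → val = 342
So val = 342

Answer: 342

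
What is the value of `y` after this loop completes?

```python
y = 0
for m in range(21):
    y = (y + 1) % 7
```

Increment mod 7, 21 times = 0
`y` takes the values: 0 → 1 → 2 → 3 → 4 → 5 → 6 → 0 → 1 → 2 → 3 → 4 → 5 → 6 → 0 → 1 → 2 → 3 → 4 → 5 → 6 → 0

Answer: 0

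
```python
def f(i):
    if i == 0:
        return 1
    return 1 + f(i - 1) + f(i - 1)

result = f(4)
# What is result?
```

f(i) = 1 + 2·f(i-1), f(0)=1. Closed form: (1+1)·2^4 - 1 = 31.

Answer: 31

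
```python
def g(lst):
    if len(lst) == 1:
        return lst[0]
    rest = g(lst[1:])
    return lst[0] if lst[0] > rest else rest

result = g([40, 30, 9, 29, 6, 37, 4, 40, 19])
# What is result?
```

Recursive max over [40, 30, 9, 29, 6, 37, 4, 40, 19] = 40

Answer: 40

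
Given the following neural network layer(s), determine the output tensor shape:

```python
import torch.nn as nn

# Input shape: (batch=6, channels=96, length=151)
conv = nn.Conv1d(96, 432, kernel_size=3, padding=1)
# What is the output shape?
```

Input: (6, 96, 151) -> Output: (6, 432, 151)

Answer: (6, 432, 151)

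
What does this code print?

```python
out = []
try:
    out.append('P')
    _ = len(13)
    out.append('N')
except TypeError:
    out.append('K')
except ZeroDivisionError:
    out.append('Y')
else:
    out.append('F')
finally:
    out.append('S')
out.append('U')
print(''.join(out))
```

Execution trace: 'P' (try body) → 'K' (except TypeError) → 'S' (finally) → 'U' (after the try/except). Output: PKSU

Answer: PKSU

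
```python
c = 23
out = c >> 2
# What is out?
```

Trace:
`c = 23` → c = 23
`out = c >> 2` → out = 5
So out = 5

Answer: 5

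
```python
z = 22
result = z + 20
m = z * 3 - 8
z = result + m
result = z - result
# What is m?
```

Trace:
`z = 22` → z = 22
`result = z + 20` → result = 42
`m = z * 3 - 8` → m = 58
`z = result + m` → z = 100
`result = z - result` → result = 58
So m = 58

Answer: 58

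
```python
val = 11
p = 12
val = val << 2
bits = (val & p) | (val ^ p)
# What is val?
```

Trace:
`val = 11` → val = 11
`p = 12` → p = 12
`val = val << 2` → val = 44
`bits = (val & p) | (val ^ p)` → bits = 44
So val = 44

Answer: 44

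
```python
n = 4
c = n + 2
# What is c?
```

Trace:
`n = 4` → n = 4
`c = n + 2` → c = 6
So c = 6

Answer: 6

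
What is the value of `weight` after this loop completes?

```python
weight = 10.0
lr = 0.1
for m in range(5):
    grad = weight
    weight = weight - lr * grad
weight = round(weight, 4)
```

Gradient descent: w = 10.0 * (1 - 0.1)^5
`weight` takes the values: 10.0 → 9.0 → 8.1 → 7.29 → 6.561 → 5.9049

Answer: 5.9049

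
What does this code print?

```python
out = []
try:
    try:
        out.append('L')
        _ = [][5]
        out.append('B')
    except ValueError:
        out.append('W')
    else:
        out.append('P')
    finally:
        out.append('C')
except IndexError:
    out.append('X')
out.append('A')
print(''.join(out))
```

Execution trace: 'L' (inner try body) → 'C' (inner finally) → 'X' (outer except IndexError) → 'A' (after the try/except). Output: LCXA

Answer: LCXA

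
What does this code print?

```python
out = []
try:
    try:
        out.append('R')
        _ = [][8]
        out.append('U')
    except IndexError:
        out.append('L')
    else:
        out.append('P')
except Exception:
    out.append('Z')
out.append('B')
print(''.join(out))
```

Execution trace: 'R' (inner try body) → 'L' (inner except IndexError) → 'B' (after the try/except). Output: RLB

Answer: RLB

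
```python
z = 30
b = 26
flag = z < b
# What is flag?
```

Trace:
`z = 30` → z = 30
`b = 26` → b = 26
`flag = z < b` → flag = False
So flag = False

Answer: False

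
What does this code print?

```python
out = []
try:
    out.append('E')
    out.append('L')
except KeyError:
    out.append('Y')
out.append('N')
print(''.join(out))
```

Execution trace: 'E' (try body) → 'L' (try body, no exception) → 'N' (after the try/except). Output: ELN

Answer: ELN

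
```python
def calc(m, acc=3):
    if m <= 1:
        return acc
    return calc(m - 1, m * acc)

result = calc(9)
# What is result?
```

Accumulator trace (n, acc): (9, 3) -> (8, 27) -> (7, 216) -> (6, 1512) -> (5, 9072) -> (4, 45360) -> (3, 181440) -> (2, 544320) -> (1, 1088640) -> return 1088640

Answer: 1088640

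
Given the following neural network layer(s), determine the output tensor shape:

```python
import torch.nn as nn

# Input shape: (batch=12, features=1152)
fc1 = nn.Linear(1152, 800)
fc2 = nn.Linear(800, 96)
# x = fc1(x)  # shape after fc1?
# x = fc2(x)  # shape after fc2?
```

Input: (12, 1152) -> after fc1: (12, 800) -> Output: (12, 96)

Answer: (12, 96)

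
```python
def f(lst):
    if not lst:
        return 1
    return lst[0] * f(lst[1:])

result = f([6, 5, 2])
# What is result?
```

Product over [6, 5, 2] = 6 * 5 * 2 = 60

Answer: 60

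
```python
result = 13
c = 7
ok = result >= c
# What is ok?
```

Trace:
`result = 13` → result = 13
`c = 7` → c = 7
`ok = result >= c` → ok = True
So ok = True

Answer: True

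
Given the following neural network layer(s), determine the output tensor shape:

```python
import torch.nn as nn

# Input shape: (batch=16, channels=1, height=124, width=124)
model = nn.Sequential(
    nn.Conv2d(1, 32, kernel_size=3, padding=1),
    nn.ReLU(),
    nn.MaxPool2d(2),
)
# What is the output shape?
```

Input: (16, 1, 124, 124) -> after Conv2d: (16, 32, 124, 124) -> after ReLU: (16, 32, 124, 124) -> Output: (16, 32, 62, 62)

Answer: (16, 32, 62, 62)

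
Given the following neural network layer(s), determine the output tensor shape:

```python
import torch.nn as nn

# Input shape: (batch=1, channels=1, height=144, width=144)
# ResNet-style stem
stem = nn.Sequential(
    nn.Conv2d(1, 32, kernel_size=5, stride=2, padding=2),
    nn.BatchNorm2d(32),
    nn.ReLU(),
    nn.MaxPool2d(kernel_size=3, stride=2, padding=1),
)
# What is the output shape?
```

Input: (1, 1, 144, 144) -> after Conv2d 5x5 stride=2: (1, 32, 72, 72) -> Output: (1, 32, 36, 36)

Answer: (1, 32, 36, 36)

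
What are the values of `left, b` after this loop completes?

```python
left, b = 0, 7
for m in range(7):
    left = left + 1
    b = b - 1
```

left goes 0→7, b goes 7→0
`left, b` takes the values: (0, 7) → (1, 7) → (1, 6) → (2, 6) → (2, 5) → (3, 5) → (3, 4) → (4, 4) → (4, 3) → (5, 3) → (5, 2) → (6, 2) → (6, 1) → (7, 1) → (7, 0)

Answer: 7, 0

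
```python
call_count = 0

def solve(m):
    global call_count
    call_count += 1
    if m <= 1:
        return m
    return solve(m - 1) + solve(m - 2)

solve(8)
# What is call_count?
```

Calls(m) = 1 + Calls(m-1) + Calls(m-2); Calls(0)=Calls(1)=1. For m=8 this gives 67.

Answer: 67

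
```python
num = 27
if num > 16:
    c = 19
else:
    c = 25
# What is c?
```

Trace:
`num = 27` → num = 27
`if num > 16: ...` → num > 16 is True → c = 19
So c = 19

Answer: 19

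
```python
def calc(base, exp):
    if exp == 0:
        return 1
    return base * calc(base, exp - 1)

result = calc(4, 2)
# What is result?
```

calc(4, 2) = 4 * 4 = 16

Answer: 16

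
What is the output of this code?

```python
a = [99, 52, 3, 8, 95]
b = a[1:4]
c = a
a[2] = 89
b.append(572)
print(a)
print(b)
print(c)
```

Key concept: slice vs alias.
Step by step:
`a = [99, 52, 3, 8, 95]` → a = [99, 52, 3, 8, 95]
`b = a[1:4]` → b = [52, 3, 8]
`c = a` → c = [99, 52, 3, 8, 95] (same object as a)
`a[2] = 89` → a = [99, 52, 89, 8, 95] (same object as c); c = [99, 52, 89, 8, 95] (same object as a)
`b.append(572)` → b = [52, 3, 8, 572]
`print(a)` → prints [99, 52, 89, 8, 95]
`print(b)` → prints [52, 3, 8, 572]
`print(c)` → prints [99, 52, 89, 8, 95]

Answer:
[99, 52, 89, 8, 95]
[52, 3, 8, 572]
[99, 52, 89, 8, 95]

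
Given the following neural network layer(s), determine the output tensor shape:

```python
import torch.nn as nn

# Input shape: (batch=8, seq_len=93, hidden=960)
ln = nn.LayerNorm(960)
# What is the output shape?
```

Input: (8, 93, 960) -> Output: (8, 93, 960)

Answer: (8, 93, 960)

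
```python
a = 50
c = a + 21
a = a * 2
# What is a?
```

Trace:
`a = 50` → a = 50
`c = a + 21` → c = 71
`a = a * 2` → a = 100
So a = 100

Answer: 100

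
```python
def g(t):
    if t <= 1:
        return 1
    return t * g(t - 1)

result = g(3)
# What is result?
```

g(3) = 3 * 2 * 1 = 6

Answer: 6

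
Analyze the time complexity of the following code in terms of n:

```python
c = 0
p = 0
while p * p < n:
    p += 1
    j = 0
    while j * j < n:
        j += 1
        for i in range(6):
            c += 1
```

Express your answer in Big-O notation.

Each loop level contributes: √n × √n × 1. Multiplying the contributions gives O(n).

Answer: O(n)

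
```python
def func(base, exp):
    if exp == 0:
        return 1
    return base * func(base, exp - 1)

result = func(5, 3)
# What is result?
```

func(5, 3) = 5 * 5 * 5 = 125

Answer: 125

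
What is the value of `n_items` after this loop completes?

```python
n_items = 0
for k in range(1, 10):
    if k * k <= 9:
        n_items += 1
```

Count numbers where k² ≤ 9
`n_items` takes the values: 0 → 1 → 2 → 3

Answer: 3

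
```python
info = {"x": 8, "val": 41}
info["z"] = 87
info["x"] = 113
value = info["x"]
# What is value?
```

Trace:
`info = {"x": 8, "val": 41}` → info = {'x': 8, 'val': 41}
`info["z"] = 87` → info = {'x': 8, 'val': 41, 'z': 87}
`info["x"] = 113` → info = {'x': 113, 'val': 41, 'z': 87}
`value = info["x"]` → value = 113
So value = 113

Answer: 113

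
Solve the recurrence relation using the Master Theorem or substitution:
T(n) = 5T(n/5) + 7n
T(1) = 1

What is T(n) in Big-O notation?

By Master Theorem: a=5, b=5, f(n)=7n. Since log_5(5) = 1 and f(n) = Θ(n^1), Case 2 applies. T(n) = O(n log n).

Answer: O(n log n)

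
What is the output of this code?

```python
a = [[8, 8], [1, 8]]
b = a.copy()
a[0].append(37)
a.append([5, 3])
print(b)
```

Key concept: shallow copy with nested lists.
Step by step:
`a = [[8, 8], [1, 8]]` → a = [[8, 8], [1, 8]]
`b = a.copy()` → b = [[8, 8], [1, 8]]
`a[0].append(37)` → a = [[8, 8, 37], [1, 8]]; b = [[8, 8, 37], [1, 8]]
`a.append([5, 3])` → a = [[8, 8, 37], [1, 8], [5, 3]]
`print(b)` → prints [[8, 8, 37], [1, 8]]

Answer: [[8, 8, 37], [1, 8]]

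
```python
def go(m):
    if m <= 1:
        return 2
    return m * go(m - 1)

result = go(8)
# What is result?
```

go(8) = 8 * 7 * 6 * 5 * 4 * 3 * 2 * 2 = 80640

Answer: 80640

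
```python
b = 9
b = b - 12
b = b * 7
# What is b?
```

Trace:
`b = 9` → b = 9
`b = b - 12` → b = -3
`b = b * 7` → b = -21
So b = -21

Answer: -21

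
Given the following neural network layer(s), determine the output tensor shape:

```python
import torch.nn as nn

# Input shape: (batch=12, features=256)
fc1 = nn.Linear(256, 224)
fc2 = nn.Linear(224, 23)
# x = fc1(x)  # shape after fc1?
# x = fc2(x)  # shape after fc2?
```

Input: (12, 256) -> after fc1: (12, 224) -> Output: (12, 23)

Answer: (12, 23)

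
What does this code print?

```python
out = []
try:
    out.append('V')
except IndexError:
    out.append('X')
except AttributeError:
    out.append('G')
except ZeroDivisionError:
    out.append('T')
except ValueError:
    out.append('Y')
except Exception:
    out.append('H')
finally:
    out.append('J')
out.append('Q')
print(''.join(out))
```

Execution trace: 'V' (try body, no exception) → 'J' (finally) → 'Q' (after the try/except). Output: VJQ

Answer: VJQ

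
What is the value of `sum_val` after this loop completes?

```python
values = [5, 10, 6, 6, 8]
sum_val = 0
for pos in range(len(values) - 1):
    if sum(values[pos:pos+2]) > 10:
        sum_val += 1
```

Count windows with sum > 10
`sum_val` takes the values: 0 → 1 → 2 → 3 → 4

Answer: 4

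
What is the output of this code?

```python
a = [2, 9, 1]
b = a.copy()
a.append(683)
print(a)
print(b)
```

Key concept: list.copy() creates independent copy.
Step by step:
`a = [2, 9, 1]` → a = [2, 9, 1]
`b = a.copy()` → b = [2, 9, 1]
`a.append(683)` → a = [2, 9, 1, 683]
`print(a)` → prints [2, 9, 1, 683]
`print(b)` → prints [2, 9, 1]

Answer:
[2, 9, 1, 683]
[2, 9, 1]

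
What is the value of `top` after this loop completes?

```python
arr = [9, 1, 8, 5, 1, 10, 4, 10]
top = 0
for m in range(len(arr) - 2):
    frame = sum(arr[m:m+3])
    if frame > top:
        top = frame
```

Max sum of 3-element window in [9, 1, 8, 5, 1, 10, 4, 10]
`top` takes the values: 0 → 18 → 24

Answer: 24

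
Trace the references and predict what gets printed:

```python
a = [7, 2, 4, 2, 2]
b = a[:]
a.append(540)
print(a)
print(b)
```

Key concept: slice [:] creates copy.
Step by step:
`a = [7, 2, 4, 2, 2]` → a = [7, 2, 4, 2, 2]
`b = a[:]` → b = [7, 2, 4, 2, 2]
`a.append(540)` → a = [7, 2, 4, 2, 2, 540]
`print(a)` → prints [7, 2, 4, 2, 2, 540]
`print(b)` → prints [7, 2, 4, 2, 2]

Answer:
[7, 2, 4, 2, 2, 540]
[7, 2, 4, 2, 2]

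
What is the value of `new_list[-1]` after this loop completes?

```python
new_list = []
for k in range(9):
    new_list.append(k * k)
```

Last element of squares 0 to 8
`new_list` takes the values: [] → [0] → [0, 1] → [0, 1, 4] → [0, 1, 4, 9] → [0, 1, 4, 9, 16] → [0, 1, 4, 9, 16, 25] → [0, 1, 4, 9, 16, 25, 36] → [0, 1, 4, 9, 16, 25, 36, 49] → [0, 1, 4, 9, 16, 25, 36, 49, 64]
So `new_list[-1]` = 64

Answer: 64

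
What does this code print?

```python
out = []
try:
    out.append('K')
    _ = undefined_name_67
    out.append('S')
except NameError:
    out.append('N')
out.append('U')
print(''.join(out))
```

Execution trace: 'K' (try body) → 'N' (except NameError) → 'U' (after the try/except). Output: KNU

Answer: KNU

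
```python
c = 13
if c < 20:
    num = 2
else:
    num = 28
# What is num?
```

Trace:
`c = 13` → c = 13
`if c < 20: ...` → c < 20 is True → num = 2
So num = 2

Answer: 2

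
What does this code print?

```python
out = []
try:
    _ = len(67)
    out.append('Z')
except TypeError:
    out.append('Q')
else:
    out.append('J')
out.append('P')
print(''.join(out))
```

Execution trace: 'Q' (except TypeError) → 'P' (after the try/except). Output: QP

Answer: QP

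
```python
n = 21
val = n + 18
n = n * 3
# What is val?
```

Trace:
`n = 21` → n = 21
`val = n + 18` → val = 39
`n = n * 3` → n = 63
So val = 39

Answer: 39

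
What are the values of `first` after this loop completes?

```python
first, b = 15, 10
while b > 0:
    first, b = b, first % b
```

GCD of 15 and 10
`first` takes the values: 15 → 10 → 5

Answer: 5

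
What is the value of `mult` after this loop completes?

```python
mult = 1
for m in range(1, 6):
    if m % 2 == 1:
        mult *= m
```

Product of odd numbers 1 to 5
`mult` takes the values: 1 → 3 → 15

Answer: 15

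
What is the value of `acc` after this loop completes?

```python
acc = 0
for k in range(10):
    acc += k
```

Sum of 0 to 9 = 45
`acc` takes the values: 0 → 1 → 3 → 6 → 10 → 15 → 21 → 28 → 36 → 45

Answer: 45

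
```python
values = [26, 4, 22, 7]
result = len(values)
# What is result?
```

Trace:
`values = [26, 4, 22, 7]` → values = [26, 4, 22, 7]
`result = len(values)` → result = 4
So result = 4

Answer: 4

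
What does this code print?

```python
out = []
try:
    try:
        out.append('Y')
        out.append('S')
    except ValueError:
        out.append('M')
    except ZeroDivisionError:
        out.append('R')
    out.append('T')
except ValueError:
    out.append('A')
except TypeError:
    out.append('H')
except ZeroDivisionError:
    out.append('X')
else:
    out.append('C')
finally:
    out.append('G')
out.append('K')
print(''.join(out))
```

Execution trace: 'Y' (inner try body) → 'S' (inner try body, no exception) → 'T' (try body, no exception) → 'C' (else) → 'G' (finally) → 'K' (after the try/except). Output: YSTCGK

Answer: YSTCGK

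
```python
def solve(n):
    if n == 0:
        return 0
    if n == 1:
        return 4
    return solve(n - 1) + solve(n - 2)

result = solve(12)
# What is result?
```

Build up from base cases: solve(0)=0, solve(1)=4, solve(2)=4, solve(3)=8, solve(4)=12, solve(5)=20, solve(6)=32, ..., solve(12)=576

Answer: 576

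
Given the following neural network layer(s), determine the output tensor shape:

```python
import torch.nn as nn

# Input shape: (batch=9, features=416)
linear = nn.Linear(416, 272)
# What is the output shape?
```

Input: (9, 416) -> Output: (9, 272)

Answer: (9, 272)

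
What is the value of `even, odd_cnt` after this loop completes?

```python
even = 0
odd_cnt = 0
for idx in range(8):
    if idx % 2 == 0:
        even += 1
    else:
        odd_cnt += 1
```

Count evens and odds in range(8)
`even, odd_cnt` takes the values: (0, 0) → (1, 0) → (1, 1) → (2, 1) → (2, 2) → (3, 2) → (3, 3) → (4, 3) → (4, 4)

Answer: 4, 4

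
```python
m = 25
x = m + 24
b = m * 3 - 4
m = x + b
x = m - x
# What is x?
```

Trace:
`m = 25` → m = 25
`x = m + 24` → x = 49
`b = m * 3 - 4` → b = 71
`m = x + b` → m = 120
`x = m - x` → x = 71
So x = 71

Answer: 71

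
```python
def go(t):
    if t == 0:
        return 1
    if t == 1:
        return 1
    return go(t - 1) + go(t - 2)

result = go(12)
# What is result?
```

Build up from base cases: go(0)=1, go(1)=1, go(2)=2, go(3)=3, go(4)=5, go(5)=8, go(6)=13, ..., go(12)=233

Answer: 233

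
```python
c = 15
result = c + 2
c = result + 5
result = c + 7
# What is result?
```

Trace:
`c = 15` → c = 15
`result = c + 2` → result = 17
`c = result + 5` → c = 22
`result = c + 7` → result = 29
So result = 29

Answer: 29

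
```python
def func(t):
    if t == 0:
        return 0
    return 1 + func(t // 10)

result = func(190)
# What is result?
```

Count of digits of 190: 3

Answer: 3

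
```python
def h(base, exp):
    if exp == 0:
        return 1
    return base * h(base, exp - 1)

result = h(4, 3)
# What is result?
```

h(4, 3) = 4 * 4 * 4 = 64

Answer: 64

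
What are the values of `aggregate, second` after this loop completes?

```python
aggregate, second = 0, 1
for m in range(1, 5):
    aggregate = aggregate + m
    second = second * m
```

Sum and factorial of 1 to 4
`aggregate, second` takes the values: (0, 1) → (1, 1) → (3, 1) → (3, 2) → (6, 2) → (6, 6) → (10, 6) → (10, 24)

Answer: 10, 24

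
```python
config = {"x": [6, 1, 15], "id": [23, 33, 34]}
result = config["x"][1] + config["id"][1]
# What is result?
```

Trace:
`config = {"x": [6, 1, 15], "id": [23, 33, 34]}` → config = {'x': [6, 1, 15], 'id': [23, 33, 34]}
`result = config["x"][1] + config["id"][1]` → result = 34
So result = 34

Answer: 34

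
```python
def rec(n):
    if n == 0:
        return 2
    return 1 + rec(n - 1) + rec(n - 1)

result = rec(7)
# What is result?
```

rec(n) = 1 + 2·rec(n-1), rec(0)=2. Closed form: (2+1)·2^7 - 1 = 383.

Answer: 383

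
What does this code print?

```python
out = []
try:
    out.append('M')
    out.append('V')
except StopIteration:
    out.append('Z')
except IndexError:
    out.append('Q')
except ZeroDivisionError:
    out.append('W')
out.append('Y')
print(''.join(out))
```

Execution trace: 'M' (try body) → 'V' (try body, no exception) → 'Y' (after the try/except). Output: MVY

Answer: MVY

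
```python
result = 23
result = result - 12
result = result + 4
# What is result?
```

Trace:
`result = 23` → result = 23
`result = result - 12` → result = 11
`result = result + 4` → result = 15
So result = 15

Answer: 15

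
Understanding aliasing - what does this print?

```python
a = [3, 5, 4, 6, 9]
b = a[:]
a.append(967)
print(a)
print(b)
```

Key concept: slice [:] creates copy.
Step by step:
`a = [3, 5, 4, 6, 9]` → a = [3, 5, 4, 6, 9]
`b = a[:]` → b = [3, 5, 4, 6, 9]
`a.append(967)` → a = [3, 5, 4, 6, 9, 967]
`print(a)` → prints [3, 5, 4, 6, 9, 967]
`print(b)` → prints [3, 5, 4, 6, 9]

Answer:
[3, 5, 4, 6, 9, 967]
[3, 5, 4, 6, 9]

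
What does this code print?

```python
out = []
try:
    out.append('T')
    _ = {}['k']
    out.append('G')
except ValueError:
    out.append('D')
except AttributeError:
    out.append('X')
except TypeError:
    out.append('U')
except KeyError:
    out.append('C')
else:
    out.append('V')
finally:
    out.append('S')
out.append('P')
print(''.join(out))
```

Execution trace: 'T' (try body) → 'C' (except KeyError) → 'S' (finally) → 'P' (after the try/except). Output: TCSP

Answer: TCSP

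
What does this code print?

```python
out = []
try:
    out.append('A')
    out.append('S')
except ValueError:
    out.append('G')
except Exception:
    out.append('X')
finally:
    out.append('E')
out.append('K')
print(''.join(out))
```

Execution trace: 'A' (try body) → 'S' (try body, no exception) → 'E' (finally) → 'K' (after the try/except). Output: ASEK

Answer: ASEK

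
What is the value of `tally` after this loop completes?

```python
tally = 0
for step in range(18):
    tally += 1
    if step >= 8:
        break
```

Loop breaks when step reaches 8, tally is 9
`tally` takes the values: 0 → 1 → 2 → 3 → 4 → 5 → 6 → 7 → 8 → 9

Answer: 9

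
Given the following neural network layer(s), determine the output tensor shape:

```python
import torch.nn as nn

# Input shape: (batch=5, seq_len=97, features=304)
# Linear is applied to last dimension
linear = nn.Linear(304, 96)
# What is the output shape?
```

Input: (5, 97, 304) -> Output: (5, 97, 96)

Answer: (5, 97, 96)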